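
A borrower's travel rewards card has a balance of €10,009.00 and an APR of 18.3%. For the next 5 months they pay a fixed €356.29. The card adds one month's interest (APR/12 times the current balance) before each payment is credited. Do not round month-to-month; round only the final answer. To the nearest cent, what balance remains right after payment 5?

€8,959.20

Monthly rate r = 18.3%/12 = 1.525% = 0.01525.
Each month: B ← B·(1+r) − €356.29.
Month 1: interest €152.64; balance after payment €9,805.35.
Month 2: interest €149.53; balance after payment €9,598.59.
Month 3: interest €146.38; balance after payment €9,388.68.
Month 4: interest €143.18; balance after payment €9,175.56.
Month 5: interest €139.93; balance after payment €8,959.20.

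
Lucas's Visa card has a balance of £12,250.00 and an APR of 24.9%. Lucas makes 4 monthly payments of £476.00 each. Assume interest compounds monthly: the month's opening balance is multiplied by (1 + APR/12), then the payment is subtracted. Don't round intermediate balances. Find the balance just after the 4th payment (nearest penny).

£11,334.75

Monthly rate r = 24.9%/12 = 2.075% = 0.02075.
Each month: B ← B·(1+r) − £476.00.
Month 1: interest £254.19; balance after payment £12,028.19.
Month 2: interest £249.58; balance after payment £11,801.77.
Month 3: interest £244.89; balance after payment £11,570.66.
Month 4: interest £240.09; balance after payment £11,334.75.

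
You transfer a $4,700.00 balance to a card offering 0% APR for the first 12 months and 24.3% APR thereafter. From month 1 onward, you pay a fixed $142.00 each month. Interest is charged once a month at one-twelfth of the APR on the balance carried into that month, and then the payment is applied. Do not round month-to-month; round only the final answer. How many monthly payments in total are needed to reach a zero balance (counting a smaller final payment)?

40 months

Promo months 1–12 at r₀ = 0%/12 = 0; months 13+ at r₁ = 24.3%/12 = 0.02025.
After month 12 (no interest yet): B = $4,700.00 − 12·$142.00 = $2,996.00.
Then at r₁ with $142.00/mo: n₂ = −ln(1 − r₁·B/P)/ln(1+r₁) ≈ 27.80 → 28 more payments.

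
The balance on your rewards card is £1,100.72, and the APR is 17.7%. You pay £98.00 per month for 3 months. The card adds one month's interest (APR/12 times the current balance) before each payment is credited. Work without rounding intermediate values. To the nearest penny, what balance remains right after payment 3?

£851.79

Monthly rate r = 17.7%/12 = 1.475% = 0.01475.
Each month: B ← B·(1+r) − £98.00.
Month 1: interest £16.24; balance after payment £1,018.96.
Month 2: interest £15.03; balance after payment £935.99.
Month 3: interest £13.81; balance after payment £851.79.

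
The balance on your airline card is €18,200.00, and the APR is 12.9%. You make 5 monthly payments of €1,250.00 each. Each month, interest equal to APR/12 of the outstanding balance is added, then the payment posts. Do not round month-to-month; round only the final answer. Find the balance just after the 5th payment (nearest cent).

Monthly rate r = 12.9%/12 = 1.075% = 0.01075.
Each month: B ← B·(1+r) − €1,250.00.
Month 1: interest €195.65; balance after payment €17,145.65.
Month 2: interest €184.32; balance after payment €16,079.97.
Month 3: interest €172.86; balance after payment €15,002.83.
Month 4: interest €161.28; balance after payment €13,914.11.
Month 5: interest €149.58; balance after payment €12,813.68.

€12,813.68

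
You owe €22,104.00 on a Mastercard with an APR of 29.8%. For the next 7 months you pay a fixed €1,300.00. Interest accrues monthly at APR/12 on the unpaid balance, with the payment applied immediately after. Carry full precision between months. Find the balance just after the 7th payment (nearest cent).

€16,438.10

Monthly rate r = 29.8%/12 = 2.48333% = 0.0248333.
Each month: B ← B·(1+r) − €1,300.00.
Month 1: interest €548.92; balance after payment €21,352.92.
Month 2: interest €530.26; balance after payment €20,583.18.
Month 3: interest €511.15; balance after payment €19,794.33.
Month 4: interest €491.56; balance after payment €18,985.89.
Month 5: interest €471.48; balance after payment €18,157.37.
Month 6: interest €450.91; balance after payment €17,308.28.
Month 7: interest €429.82; balance after payment €16,438.10.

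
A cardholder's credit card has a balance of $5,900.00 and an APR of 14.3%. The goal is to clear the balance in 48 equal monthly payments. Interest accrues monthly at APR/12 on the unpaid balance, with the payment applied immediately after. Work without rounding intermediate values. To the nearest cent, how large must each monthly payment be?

Monthly rate r = 14.3%/12 = 1.19167% = 0.0119167.
Level-payment amortization: P = B₀·r / (1 − (1+r)^(−n)) = 5900.00·0.0119167 / (1 − 1.01192^(−48)).
Denominator 1 − (1+r)^(−48) = 0.433692844.
P = 70.3083 / 0.433692844 ≈ 162.12.

$162.12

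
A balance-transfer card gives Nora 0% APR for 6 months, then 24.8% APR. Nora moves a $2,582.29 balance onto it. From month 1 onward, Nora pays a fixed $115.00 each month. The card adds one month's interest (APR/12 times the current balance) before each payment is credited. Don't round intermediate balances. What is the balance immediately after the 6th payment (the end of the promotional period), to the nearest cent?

Promo months 1–6 at r₀ = 0%/12 = 0; months 7+ at r₁ = 24.8%/12 = 0.0206667.
After month 6 (no interest yet): B = $2,582.29 − 6·$115.00 = $1,892.29.

$1,892.29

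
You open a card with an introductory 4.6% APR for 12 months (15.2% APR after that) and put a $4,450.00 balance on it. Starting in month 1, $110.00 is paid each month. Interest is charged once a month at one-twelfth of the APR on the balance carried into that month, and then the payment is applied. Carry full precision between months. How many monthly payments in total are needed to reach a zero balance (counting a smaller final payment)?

51 months

Promo months 1–12 at r₀ = 4.6%/12 = 0.00383333; months 13+ at r₁ = 15.2%/12 = 0.0126667.
After month 12: iterate B ← B·(1+r₀) − $110.00 for 12 months → $3,310.88.
Then at r₁ with $110.00/mo: n₂ = −ln(1 − r₁·B/P)/ln(1+r₁) ≈ 38.14 → 39 more payments.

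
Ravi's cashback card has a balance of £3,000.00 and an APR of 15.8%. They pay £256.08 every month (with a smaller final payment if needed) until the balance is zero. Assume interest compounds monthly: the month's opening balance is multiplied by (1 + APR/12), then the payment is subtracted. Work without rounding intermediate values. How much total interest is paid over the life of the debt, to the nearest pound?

£280

Monthly rate r = 15.8%/12 = 1.31667% = 0.0131667.
Payoff takes n = ⌈−ln(1 − rB₀/P)/ln(1+r)⌉ = ⌈12.807⌉ = 13 payments; the last is £207.01.
Total paid = 12·£256.08 + £207.01 = £3,279.97.
Total interest = total paid − principal = £3,279.97 − £3,000.00 = £279.97.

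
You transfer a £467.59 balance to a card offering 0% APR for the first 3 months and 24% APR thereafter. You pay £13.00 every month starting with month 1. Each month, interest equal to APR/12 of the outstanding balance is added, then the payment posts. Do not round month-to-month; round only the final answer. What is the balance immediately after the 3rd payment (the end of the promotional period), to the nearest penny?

Promo months 1–3 at r₀ = 0%/12 = 0; months 4+ at r₁ = 24%/12 = 0.02.
After month 3 (no interest yet): B = £467.59 − 3·£13.00 = £428.59.

£428.59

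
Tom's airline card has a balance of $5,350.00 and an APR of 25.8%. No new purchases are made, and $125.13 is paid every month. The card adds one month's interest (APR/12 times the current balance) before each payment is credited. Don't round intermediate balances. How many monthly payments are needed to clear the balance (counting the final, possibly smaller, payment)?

Monthly rate r = 25.8%/12 = 2.15% = 0.0215.
Recurrence: B ← B·(1+r) − $125.13.
Month 1: interest $115.03; balance after payment $5,339.89.
Month 2: interest $114.81; balance after payment $5,329.57.
Closed form: n = −ln(1 − rB₀/P)/ln(1+r) = −ln(0.080756)/ln(1.0215) ≈ 118.292, so the balance reaches zero during payment 119.

119 payments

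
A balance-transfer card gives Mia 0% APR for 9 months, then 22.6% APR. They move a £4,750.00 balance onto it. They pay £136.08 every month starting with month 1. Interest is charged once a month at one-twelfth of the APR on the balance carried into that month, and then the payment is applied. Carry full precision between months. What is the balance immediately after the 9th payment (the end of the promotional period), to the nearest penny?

£3,525.28

Promo months 1–9 at r₀ = 0%/12 = 0; months 10+ at r₁ = 22.6%/12 = 0.0188333.
After month 9 (no interest yet): B = £4,750.00 − 9·£136.08 = £3,525.28.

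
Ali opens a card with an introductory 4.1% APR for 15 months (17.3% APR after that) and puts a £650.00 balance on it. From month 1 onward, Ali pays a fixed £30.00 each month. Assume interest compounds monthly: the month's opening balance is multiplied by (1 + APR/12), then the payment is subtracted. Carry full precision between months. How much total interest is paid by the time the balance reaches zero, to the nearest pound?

Promo months 1–15 at r₀ = 4.1%/12 = 0.00341667; months 16+ at r₁ = 17.3%/12 = 0.0144167.
After month 15: iterate B ← B·(1+r₀) − £30.00 for 15 months → £223.20.
Then at r₁ with £30.00/mo: n₂ = −ln(1 − r₁·B/P)/ln(1+r₁) ≈ 7.93 → 8 more payments.
Total paid = 22·£30.00 + £27.81 = £687.81; interest = £687.81 − £650.00 = £37.81.

£38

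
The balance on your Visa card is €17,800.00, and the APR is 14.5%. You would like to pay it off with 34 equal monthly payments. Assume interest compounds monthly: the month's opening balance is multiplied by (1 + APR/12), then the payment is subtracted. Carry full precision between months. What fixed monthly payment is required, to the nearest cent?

€641.53

Monthly rate r = 14.5%/12 = 1.20833% = 0.0120833.
Level-payment amortization: P = B₀·r / (1 − (1+r)^(−n)) = 17800.00·0.0120833 / (1 − 1.01208^(−34)).
Denominator 1 − (1+r)^(−34) = 0.335267803.
P = 215.083 / 0.335267803 ≈ 641.53.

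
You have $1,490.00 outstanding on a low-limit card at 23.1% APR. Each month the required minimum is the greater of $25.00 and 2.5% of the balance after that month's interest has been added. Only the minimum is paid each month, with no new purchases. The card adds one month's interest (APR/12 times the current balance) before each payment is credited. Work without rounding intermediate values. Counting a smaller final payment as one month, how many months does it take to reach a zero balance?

141 months

Monthly rate r = 23.1%/12 = 1.925% = 0.01925.
While 2.5% of the post-interest balance exceeds $25.00, each month B ← (B·(1+r))·(1 − 0.025), i.e. B shrinks by the factor (1+r)·0.975 = 0.99377.
This holds for months 1–67. Entering month 68 the balance is $980.18; 2.5% of the post-interest balance is now below $25.00, so the flat $25.00 minimum applies from here.
From month 68 a fixed $25.00 at rate r clears $980.18 in 74 more payments. Total: 67 + 74 = 141 months.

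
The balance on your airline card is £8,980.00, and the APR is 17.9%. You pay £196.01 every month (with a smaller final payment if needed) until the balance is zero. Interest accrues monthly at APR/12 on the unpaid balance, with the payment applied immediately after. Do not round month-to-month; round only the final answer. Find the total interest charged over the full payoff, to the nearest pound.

£6,245

Monthly rate r = 17.9%/12 = 1.49167% = 0.0149167.
Payoff takes n = ⌈−ln(1 − rB₀/P)/ln(1+r)⌉ = ⌈77.675⌉ = 78 payments; the last is £132.56.
Total paid = 77·£196.01 + £132.56 = £15,225.33.
Total interest = total paid − principal = £15,225.33 − £8,980.00 = £6,245.33.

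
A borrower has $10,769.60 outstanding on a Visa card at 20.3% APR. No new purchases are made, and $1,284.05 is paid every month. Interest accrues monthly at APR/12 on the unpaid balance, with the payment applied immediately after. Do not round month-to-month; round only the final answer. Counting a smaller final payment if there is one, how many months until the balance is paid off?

10 months

Monthly rate r = 20.3%/12 = 1.69167% = 0.0169167.
Recurrence: B ← B·(1+r) − $1,284.05.
Month 1: interest $182.19; balance after payment $9,667.74.
Month 2: interest $163.55; balance after payment $8,547.23.
Closed form: n = −ln(1 − rB₀/P)/ln(1+r) = −ln(0.85812)/ln(1.01692) ≈ 9.122, so the balance reaches zero during payment 10.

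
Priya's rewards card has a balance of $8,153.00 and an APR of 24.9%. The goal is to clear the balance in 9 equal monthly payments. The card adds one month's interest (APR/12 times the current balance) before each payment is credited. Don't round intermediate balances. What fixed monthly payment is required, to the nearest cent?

Monthly rate r = 24.9%/12 = 2.075% = 0.02075.
Level-payment amortization: P = B₀·r / (1 − (1+r)^(−n)) = 8153.00·0.02075 / (1 − 1.02075^(−9)).
Denominator 1 − (1+r)^(−9) = 0.168761782.
P = 169.175 / 0.168761782 ≈ 1002.45.

$1,002.45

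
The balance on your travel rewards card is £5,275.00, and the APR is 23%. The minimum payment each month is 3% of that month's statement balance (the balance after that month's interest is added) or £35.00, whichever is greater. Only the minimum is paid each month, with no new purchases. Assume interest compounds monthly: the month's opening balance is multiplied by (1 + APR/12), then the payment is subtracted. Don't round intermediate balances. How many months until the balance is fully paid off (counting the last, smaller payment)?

186 months

Monthly rate r = 23%/12 = 1.91667% = 0.0191667.
While 3% of the post-interest balance exceeds £35.00, each month B ← (B·(1+r))·(1 − 0.03), i.e. B shrinks by the factor (1+r)·0.97 = 0.98859.
This holds for months 1–134. Entering month 135 the balance is £1,133.69; 3% of the post-interest balance is now below £35.00, so the flat £35.00 minimum applies from here.
From month 135 a fixed £35.00 at rate r clears £1,133.69 in 52 more payments. Total: 134 + 52 = 186 months.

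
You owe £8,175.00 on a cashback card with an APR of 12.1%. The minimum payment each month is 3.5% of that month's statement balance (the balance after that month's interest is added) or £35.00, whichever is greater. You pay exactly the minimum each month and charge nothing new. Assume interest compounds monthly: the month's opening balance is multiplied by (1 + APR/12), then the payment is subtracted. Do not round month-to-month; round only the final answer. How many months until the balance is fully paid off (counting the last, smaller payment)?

116 months

Monthly rate r = 12.1%/12 = 1.00833% = 0.0100833.
While 3.5% of the post-interest balance exceeds £35.00, each month B ← (B·(1+r))·(1 − 0.035), i.e. B shrinks by the factor (1+r)·0.965 = 0.97473.
This holds for months 1–83. Entering month 84 the balance is £977.02; 3.5% of the post-interest balance is now below £35.00, so the flat £35.00 minimum applies from here.
From month 84 a fixed £35.00 at rate r clears £977.02 in 33 more payments. Total: 83 + 33 = 116 months.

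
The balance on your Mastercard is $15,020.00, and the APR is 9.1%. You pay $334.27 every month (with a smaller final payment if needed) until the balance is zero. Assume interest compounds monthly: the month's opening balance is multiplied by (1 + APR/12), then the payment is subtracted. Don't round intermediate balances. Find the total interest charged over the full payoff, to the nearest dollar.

$3,415

Monthly rate r = 9.1%/12 = 0.758333% = 0.00758333.
Payoff takes n = ⌈−ln(1 − rB₀/P)/ln(1+r)⌉ = ⌈55.151⌉ = 56 payments; the last is $50.55.
Total paid = 55·$334.27 + $50.55 = $18,435.40.
Total interest = total paid − principal = $18,435.40 − $15,020.00 = $3,415.40.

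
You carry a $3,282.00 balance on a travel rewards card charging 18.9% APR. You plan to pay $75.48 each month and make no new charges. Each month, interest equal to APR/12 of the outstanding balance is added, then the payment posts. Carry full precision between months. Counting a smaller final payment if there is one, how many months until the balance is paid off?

Monthly rate r = 18.9%/12 = 1.575% = 0.01575.
Recurrence: B ← B·(1+r) − $75.48.
Month 1: interest $51.69; balance after payment $3,258.21.
Month 2: interest $51.32; balance after payment $3,234.05.
Closed form: n = −ln(1 − rB₀/P)/ln(1+r) = −ln(0.31516)/ln(1.01575) ≈ 73.888, so the balance reaches zero during payment 74.

74 payments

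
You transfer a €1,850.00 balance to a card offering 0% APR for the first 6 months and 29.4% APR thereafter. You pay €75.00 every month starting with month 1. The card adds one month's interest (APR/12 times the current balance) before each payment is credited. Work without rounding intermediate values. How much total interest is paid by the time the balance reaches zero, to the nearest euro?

Promo months 1–6 at r₀ = 0%/12 = 0; months 7+ at r₁ = 29.4%/12 = 0.0245.
After month 6 (no interest yet): B = €1,850.00 − 6·€75.00 = €1,400.00.
Then at r₁ with €75.00/mo: n₂ = −ln(1 − r₁·B/P)/ln(1+r₁) ≈ 25.25 → 26 more payments.
Total paid = 31·€75.00 + €19.21 = €2,344.21; interest = €2,344.21 − €1,850.00 = €494.21.

€494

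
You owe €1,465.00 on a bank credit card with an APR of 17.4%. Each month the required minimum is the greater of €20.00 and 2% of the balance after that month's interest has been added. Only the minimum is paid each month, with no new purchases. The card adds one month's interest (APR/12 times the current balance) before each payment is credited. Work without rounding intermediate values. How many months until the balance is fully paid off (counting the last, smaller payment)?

156 months

Monthly rate r = 17.4%/12 = 1.45% = 0.0145.
While 2% of the post-interest balance exceeds €20.00, each month B ← (B·(1+r))·(1 − 0.02), i.e. B shrinks by the factor (1+r)·0.98 = 0.99421.
This holds for months 1–69. Entering month 70 the balance is €981.36; 2% of the post-interest balance is now below €20.00, so the flat €20.00 minimum applies from here.
From month 70 a fixed €20.00 at rate r clears €981.36 in 87 more payments. Total: 69 + 87 = 156 months.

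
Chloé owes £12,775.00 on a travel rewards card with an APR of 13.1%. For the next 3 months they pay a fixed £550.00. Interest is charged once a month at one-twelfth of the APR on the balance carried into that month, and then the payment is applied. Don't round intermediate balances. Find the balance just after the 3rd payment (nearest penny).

Monthly rate r = 13.1%/12 = 1.09167% = 0.0109167.
Each month: B ← B·(1+r) − £550.00.
Month 1: interest £139.46; balance after payment £12,364.46.
Month 2: interest £134.98; balance after payment £11,949.44.
Month 3: interest £130.45; balance after payment £11,529.89.

£11,529.89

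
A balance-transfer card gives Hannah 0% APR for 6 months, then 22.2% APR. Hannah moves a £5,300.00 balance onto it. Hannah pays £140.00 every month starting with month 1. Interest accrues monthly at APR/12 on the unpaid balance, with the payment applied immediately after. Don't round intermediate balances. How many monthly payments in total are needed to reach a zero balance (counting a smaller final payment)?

Promo months 1–6 at r₀ = 0%/12 = 0; months 7+ at r₁ = 22.2%/12 = 0.0185.
After month 6 (no interest yet): B = £5,300.00 − 6·£140.00 = £4,460.00.
Then at r₁ with £140.00/mo: n₂ = −ln(1 − r₁·B/P)/ln(1+r₁) ≈ 48.55 → 49 more payments.

55 months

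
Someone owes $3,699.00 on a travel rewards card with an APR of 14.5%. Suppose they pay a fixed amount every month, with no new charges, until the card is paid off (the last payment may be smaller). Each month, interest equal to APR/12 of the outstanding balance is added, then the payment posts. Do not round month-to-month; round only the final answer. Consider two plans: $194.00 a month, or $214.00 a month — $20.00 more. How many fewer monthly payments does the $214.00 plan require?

Monthly rate r = 14.5%/12 = 1.20833% = 0.0120833.
At $194.00/mo: n = ⌈−ln(1 − rB₀/P)/ln(1+r)⌉ = 22 payments (last $155.99); total interest = total paid − $3,699.00 = $530.99.
At $214.00/mo: 20 payments (last $108.55); total interest $475.55.
Payments saved = 22 − 20 = 2.

2 fewer payments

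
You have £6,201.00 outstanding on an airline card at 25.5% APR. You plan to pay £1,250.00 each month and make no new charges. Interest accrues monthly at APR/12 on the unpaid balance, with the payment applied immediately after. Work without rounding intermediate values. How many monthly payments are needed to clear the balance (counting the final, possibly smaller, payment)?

Monthly rate r = 25.5%/12 = 2.125% = 0.02125.
Recurrence: B ← B·(1+r) − £1,250.00.
Month 1: interest £131.77; balance after payment £5,082.77.
Month 2: interest £108.01; balance after payment £3,940.78.
Month 3: interest £83.74; balance after payment £2,774.52.
Month 4: interest £58.96; balance after payment £1,583.48.
Month 5: interest £33.65; balance after payment £367.13.
Month 6: interest £7.80; balance after payment £0.00.

6 months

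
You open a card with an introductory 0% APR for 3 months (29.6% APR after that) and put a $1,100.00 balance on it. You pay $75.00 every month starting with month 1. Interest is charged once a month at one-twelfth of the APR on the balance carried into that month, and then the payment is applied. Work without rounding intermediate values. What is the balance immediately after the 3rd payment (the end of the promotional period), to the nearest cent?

Promo months 1–3 at r₀ = 0%/12 = 0; months 4+ at r₁ = 29.6%/12 = 0.0246667.
After month 3 (no interest yet): B = $1,100.00 − 3·$75.00 = $875.00.

$875.00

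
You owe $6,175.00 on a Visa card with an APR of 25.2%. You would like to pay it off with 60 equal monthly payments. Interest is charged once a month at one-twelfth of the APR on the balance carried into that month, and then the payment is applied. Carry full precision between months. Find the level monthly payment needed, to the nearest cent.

Monthly rate r = 25.2%/12 = 2.1% = 0.021.
Level-payment amortization: P = B₀·r / (1 − (1+r)^(−n)) = 6175.00·0.021 / (1 − 1.021^(−60)).
Denominator 1 − (1+r)^(−60) = 0.712620705.
P = 129.675 / 0.712620705 ≈ 181.97.

$181.97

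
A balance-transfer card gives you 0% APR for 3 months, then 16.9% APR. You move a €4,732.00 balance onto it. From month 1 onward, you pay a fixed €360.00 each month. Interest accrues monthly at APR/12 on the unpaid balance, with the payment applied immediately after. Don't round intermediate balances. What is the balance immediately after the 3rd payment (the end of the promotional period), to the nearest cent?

€3,652.00

Promo months 1–3 at r₀ = 0%/12 = 0; months 4+ at r₁ = 16.9%/12 = 0.0140833.
After month 3 (no interest yet): B = €4,732.00 − 3·€360.00 = €3,652.00.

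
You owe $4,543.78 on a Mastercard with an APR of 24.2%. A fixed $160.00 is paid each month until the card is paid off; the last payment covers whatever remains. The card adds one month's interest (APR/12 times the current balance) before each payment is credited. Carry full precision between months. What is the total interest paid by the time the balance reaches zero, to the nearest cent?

$2,270.44

Monthly rate r = 24.2%/12 = 2.01667% = 0.0201667.
Payoff takes n = ⌈−ln(1 − rB₀/P)/ln(1+r)⌉ = ⌈42.586⌉ = 43 payments; the last is $94.22.
Total paid = 42·$160.00 + $94.22 = $6,814.22.
Total interest = total paid − principal = $6,814.22 − $4,543.78 = $2,270.44.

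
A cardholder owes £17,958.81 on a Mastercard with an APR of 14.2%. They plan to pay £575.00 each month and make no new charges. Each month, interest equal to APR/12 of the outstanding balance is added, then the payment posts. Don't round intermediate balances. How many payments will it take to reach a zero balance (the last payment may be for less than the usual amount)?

40 payments

Monthly rate r = 14.2%/12 = 1.18333% = 0.0118333.
Recurrence: B ← B·(1+r) − £575.00.
Month 1: interest £212.51; balance after payment £17,596.32.
Month 2: interest £208.22; balance after payment £17,229.55.
Closed form: n = −ln(1 − rB₀/P)/ln(1+r) = −ln(0.63041)/ln(1.01183) ≈ 39.220, so the balance reaches zero during payment 40.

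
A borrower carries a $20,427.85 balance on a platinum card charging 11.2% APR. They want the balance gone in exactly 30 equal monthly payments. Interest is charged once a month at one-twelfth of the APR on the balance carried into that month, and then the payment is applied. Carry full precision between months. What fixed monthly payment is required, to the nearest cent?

Monthly rate r = 11.2%/12 = 0.933333% = 0.00933333.
Level-payment amortization: P = B₀·r / (1 − (1+r)^(−n)) = 20427.85·0.00933333 / (1 − 1.00933^(−30)).
Denominator 1 − (1+r)^(−30) = 0.243234166.
P = 190.66 / 0.243234166 ≈ 783.85.

$783.85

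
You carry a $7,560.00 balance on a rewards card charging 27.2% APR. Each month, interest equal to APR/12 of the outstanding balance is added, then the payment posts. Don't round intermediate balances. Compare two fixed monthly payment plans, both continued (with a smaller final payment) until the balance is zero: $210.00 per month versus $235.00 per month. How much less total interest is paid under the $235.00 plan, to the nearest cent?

$2,163.98

Monthly rate r = 27.2%/12 = 2.26667% = 0.0226667.
At $210.00/mo: n = ⌈−ln(1 − rB₀/P)/ln(1+r)⌉ = 76 payments (last $111.14); total interest = total paid − $7,560.00 = $8,301.14.
At $235.00/mo: 59 payments (last $67.16); total interest $6,137.16.
Interest saved = $8,301.14 − $6,137.16 = $2,163.98.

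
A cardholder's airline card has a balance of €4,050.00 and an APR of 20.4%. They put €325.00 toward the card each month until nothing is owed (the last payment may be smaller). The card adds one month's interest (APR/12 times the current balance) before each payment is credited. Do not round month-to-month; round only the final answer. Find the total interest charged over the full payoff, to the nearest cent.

Monthly rate r = 20.4%/12 = 1.7% = 0.017.
Payoff takes n = ⌈−ln(1 − rB₀/P)/ln(1+r)⌉ = ⌈14.122⌉ = 15 payments; the last is €40.06.
Total paid = 14·€325.00 + €40.06 = €4,590.06.
Total interest = total paid − principal = €4,590.06 − €4,050.00 = €540.06.

€540.06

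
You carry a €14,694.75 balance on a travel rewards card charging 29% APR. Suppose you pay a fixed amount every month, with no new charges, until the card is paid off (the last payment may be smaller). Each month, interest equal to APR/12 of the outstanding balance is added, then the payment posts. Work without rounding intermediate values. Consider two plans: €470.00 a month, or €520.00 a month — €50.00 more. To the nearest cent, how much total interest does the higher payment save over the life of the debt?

Monthly rate r = 29%/12 = 2.41667% = 0.0241667.
At €470.00/mo: n = ⌈−ln(1 − rB₀/P)/ln(1+r)⌉ = 59 payments (last €469.90); total interest = total paid − €14,694.75 = €13,035.15.
At €520.00/mo: 49 payments (last €53.37); total interest €10,318.62.
Interest saved = €13,035.15 − €10,318.62 = €2,716.53.

€2,716.53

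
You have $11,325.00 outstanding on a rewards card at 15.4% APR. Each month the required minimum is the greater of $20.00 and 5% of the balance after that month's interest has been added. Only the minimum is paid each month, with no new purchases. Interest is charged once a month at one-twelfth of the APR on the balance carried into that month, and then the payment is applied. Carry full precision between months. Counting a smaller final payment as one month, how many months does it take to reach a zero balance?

110 months

Monthly rate r = 15.4%/12 = 1.28333% = 0.0128333.
While 5% of the post-interest balance exceeds $20.00, each month B ← (B·(1+r))·(1 − 0.05), i.e. B shrinks by the factor (1+r)·0.95 = 0.96219.
This holds for months 1–88. Entering month 89 the balance is $381.12; 5% of the post-interest balance is now below $20.00, so the flat $20.00 minimum applies from here.
From month 89 a fixed $20.00 at rate r clears $381.12 in 22 more payments. Total: 88 + 22 = 110 months.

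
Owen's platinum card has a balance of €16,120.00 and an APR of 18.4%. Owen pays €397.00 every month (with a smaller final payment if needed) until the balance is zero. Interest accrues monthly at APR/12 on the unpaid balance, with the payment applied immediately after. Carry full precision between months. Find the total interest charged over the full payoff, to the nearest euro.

Monthly rate r = 18.4%/12 = 1.53333% = 0.0153333.
Payoff takes n = ⌈−ln(1 − rB₀/P)/ln(1+r)⌉ = ⌈64.038⌉ = 65 payments; the last is €15.02.
Total paid = 64·€397.00 + €15.02 = €25,423.02.
Total interest = total paid − principal = €25,423.02 − €16,120.00 = €9,303.02.

€9,303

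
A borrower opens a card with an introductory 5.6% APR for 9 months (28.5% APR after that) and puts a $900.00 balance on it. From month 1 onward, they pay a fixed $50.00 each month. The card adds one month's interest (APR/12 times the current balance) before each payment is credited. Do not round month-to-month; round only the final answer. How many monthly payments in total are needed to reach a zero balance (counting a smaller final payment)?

21 payments

Promo months 1–9 at r₀ = 5.6%/12 = 0.00466667; months 10+ at r₁ = 28.5%/12 = 0.02375.
After month 9: iterate B ← B·(1+r₀) − $50.00 for 9 months → $480.02.
Then at r₁ with $50.00/mo: n₂ = −ln(1 − r₁·B/P)/ln(1+r₁) ≈ 11.03 → 12 more payments.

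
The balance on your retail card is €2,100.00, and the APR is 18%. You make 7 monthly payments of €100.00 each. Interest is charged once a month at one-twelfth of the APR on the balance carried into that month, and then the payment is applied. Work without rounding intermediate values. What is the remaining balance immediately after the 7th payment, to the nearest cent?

€1,598.37

Monthly rate r = 18%/12 = 1.5% = 0.015.
Each month: B ← B·(1+r) − €100.00.
Month 1: interest €31.50; balance after payment €2,031.50.
Month 2: interest €30.47; balance after payment €1,961.97.
Month 3: interest €29.43; balance after payment €1,891.40.
Month 4: interest €28.37; balance after payment €1,819.77.
Month 5: interest €27.30; balance after payment €1,747.07.
Month 6: interest €26.21; balance after payment €1,673.28.
Month 7: interest €25.10; balance after payment €1,598.37.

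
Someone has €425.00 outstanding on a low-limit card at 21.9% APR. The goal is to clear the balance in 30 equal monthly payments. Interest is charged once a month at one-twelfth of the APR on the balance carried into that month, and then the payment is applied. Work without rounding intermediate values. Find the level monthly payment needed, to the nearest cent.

€18.52

Monthly rate r = 21.9%/12 = 1.825% = 0.01825.
Level-payment amortization: P = B₀·r / (1 − (1+r)^(−n)) = 425.00·0.01825 / (1 − 1.01825^(−30)).
Denominator 1 − (1+r)^(−30) = 0.418744016.
P = 7.75625 / 0.418744016 ≈ 18.52.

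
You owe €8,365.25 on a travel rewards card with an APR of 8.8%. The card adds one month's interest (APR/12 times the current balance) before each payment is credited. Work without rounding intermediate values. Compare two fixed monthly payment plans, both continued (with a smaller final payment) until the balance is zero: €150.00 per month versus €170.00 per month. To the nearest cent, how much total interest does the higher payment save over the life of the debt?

€381.32

Monthly rate r = 8.8%/12 = 0.733333% = 0.00733333.
At €150.00/mo: n = ⌈−ln(1 − rB₀/P)/ln(1+r)⌉ = 72 payments (last €146.14); total interest = total paid − €8,365.25 = €2,430.89.
At €170.00/mo: 62 payments (last €44.82); total interest €2,049.57.
Interest saved = €2,430.89 − €2,049.57 = €381.32.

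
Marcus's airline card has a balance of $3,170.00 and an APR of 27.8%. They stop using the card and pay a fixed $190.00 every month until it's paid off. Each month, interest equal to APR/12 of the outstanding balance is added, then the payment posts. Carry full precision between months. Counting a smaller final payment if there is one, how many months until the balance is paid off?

Monthly rate r = 27.8%/12 = 2.31667% = 0.0231667.
Recurrence: B ← B·(1+r) − $190.00.
Month 1: interest $73.44; balance after payment $3,053.44.
Month 2: interest $70.74; balance after payment $2,934.18.
Closed form: n = −ln(1 − rB₀/P)/ln(1+r) = −ln(0.61348)/ln(1.02317) ≈ 21.334, so the balance reaches zero during payment 22.

22 months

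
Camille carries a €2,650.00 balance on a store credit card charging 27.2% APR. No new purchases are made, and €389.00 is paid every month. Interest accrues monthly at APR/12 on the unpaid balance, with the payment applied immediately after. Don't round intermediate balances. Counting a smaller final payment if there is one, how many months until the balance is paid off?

Monthly rate r = 27.2%/12 = 2.26667% = 0.0226667.
Recurrence: B ← B·(1+r) − €389.00.
Month 1: interest €60.07; balance after payment €2,321.07.
Month 2: interest €52.61; balance after payment €1,984.68.
Closed form: n = −ln(1 − rB₀/P)/ln(1+r) = −ln(0.84559)/ln(1.02267) ≈ 7.483, so the balance reaches zero during payment 8.

8 payments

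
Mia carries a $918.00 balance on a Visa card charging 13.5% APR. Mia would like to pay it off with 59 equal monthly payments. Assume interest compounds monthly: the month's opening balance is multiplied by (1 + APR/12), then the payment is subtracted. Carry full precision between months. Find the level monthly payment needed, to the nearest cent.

$21.37

Monthly rate r = 13.5%/12 = 1.125% = 0.01125.
Level-payment amortization: P = B₀·r / (1 − (1+r)^(−n)) = 918.00·0.01125 / (1 − 1.01125^(−59)).
Denominator 1 − (1+r)^(−59) = 0.483171496.
P = 10.3275 / 0.483171496 ≈ 21.37.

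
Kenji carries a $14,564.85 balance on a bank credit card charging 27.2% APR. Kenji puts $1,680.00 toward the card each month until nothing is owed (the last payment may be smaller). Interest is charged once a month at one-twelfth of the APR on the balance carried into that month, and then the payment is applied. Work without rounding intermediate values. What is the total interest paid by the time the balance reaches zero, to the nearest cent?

Monthly rate r = 27.2%/12 = 2.26667% = 0.0226667.
Payoff takes n = ⌈−ln(1 − rB₀/P)/ln(1+r)⌉ = ⌈9.762⌉ = 10 payments; the last is $1,282.74.
Total paid = 9·$1,680.00 + $1,282.74 = $16,402.74.
Total interest = total paid − principal = $16,402.74 − $14,564.85 = $1,837.89.

$1,837.89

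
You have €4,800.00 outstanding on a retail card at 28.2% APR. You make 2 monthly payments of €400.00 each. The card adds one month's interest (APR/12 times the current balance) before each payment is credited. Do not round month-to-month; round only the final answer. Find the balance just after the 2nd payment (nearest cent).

Monthly rate r = 28.2%/12 = 2.35% = 0.0235.
Each month: B ← B·(1+r) − €400.00.
Month 1: interest €112.80; balance after payment €4,512.80.
Month 2: interest €106.05; balance after payment €4,218.85.

€4,218.85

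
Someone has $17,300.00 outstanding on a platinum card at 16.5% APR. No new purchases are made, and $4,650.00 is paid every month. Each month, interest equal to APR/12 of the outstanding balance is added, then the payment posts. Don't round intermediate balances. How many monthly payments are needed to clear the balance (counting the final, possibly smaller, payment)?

4 months

Monthly rate r = 16.5%/12 = 1.375% = 0.01375.
Recurrence: B ← B·(1+r) − $4,650.00.
Month 1: interest $237.88; balance after payment $12,887.88.
Month 2: interest $177.21; balance after payment $8,415.08.
Month 3: interest $115.71; balance after payment $3,880.79.
Month 4: interest $53.36; balance after payment $0.00.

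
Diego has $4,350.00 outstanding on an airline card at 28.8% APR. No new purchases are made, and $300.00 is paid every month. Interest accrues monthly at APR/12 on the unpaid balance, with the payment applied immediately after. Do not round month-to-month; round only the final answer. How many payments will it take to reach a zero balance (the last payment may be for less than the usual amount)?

Monthly rate r = 28.8%/12 = 2.4% = 0.024.
Recurrence: B ← B·(1+r) − $300.00.
Month 1: interest $104.40; balance after payment $4,154.40.
Month 2: interest $99.71; balance after payment $3,954.11.
Closed form: n = −ln(1 − rB₀/P)/ln(1+r) = −ln(0.652)/ln(1.024) ≈ 18.034, so the balance reaches zero during payment 19.

19 payments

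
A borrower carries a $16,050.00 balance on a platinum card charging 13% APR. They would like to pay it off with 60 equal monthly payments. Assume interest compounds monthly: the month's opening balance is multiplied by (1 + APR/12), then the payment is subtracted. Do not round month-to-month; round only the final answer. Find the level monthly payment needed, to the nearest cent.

Monthly rate r = 13%/12 = 1.08333% = 0.0108333.
Level-payment amortization: P = B₀·r / (1 − (1+r)^(−n)) = 16050.00·0.0108333 / (1 − 1.01083^(−60)).
Denominator 1 − (1+r)^(−60) = 0.476126162.
P = 173.875 / 0.476126162 ≈ 365.19.

$365.19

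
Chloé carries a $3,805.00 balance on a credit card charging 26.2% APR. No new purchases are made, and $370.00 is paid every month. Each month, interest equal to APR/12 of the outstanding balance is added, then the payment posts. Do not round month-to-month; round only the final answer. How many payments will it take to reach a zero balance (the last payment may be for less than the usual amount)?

12 months

Monthly rate r = 26.2%/12 = 2.18333% = 0.0218333.
Recurrence: B ← B·(1+r) − $370.00.
Month 1: interest $83.08; balance after payment $3,518.08.
Month 2: interest $76.81; balance after payment $3,224.89.
Closed form: n = −ln(1 − rB₀/P)/ln(1+r) = −ln(0.77547)/ln(1.02183) ≈ 11.773, so the balance reaches zero during payment 12.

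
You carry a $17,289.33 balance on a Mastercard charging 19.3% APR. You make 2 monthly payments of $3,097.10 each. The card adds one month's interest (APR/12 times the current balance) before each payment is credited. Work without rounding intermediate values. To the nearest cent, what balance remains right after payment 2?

Monthly rate r = 19.3%/12 = 1.60833% = 0.0160833.
Each month: B ← B·(1+r) − $3,097.10.
Month 1: interest $278.07; balance after payment $14,470.30.
Month 2: interest $232.73; balance after payment $11,605.93.

$11,605.93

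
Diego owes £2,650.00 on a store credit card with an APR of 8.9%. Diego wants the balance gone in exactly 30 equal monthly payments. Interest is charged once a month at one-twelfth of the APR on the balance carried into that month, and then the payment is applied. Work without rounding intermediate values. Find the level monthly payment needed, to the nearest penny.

£98.85

Monthly rate r = 8.9%/12 = 0.741667% = 0.00741667.
Level-payment amortization: P = B₀·r / (1 − (1+r)^(−n)) = 2650.00·0.00741667 / (1 − 1.00742^(−30)).
Denominator 1 − (1+r)^(−30) = 0.198827463.
P = 19.6542 / 0.198827463 ≈ 98.85.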